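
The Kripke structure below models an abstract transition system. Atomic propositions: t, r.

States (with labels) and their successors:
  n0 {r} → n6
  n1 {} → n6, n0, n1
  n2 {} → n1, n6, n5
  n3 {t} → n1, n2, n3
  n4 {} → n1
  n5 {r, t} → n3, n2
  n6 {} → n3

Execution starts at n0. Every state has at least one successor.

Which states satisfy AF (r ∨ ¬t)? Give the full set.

{n0, n1, n2, n4, n5, n6}

States satisfying r ∨ ¬t: {n0, n1, n2, n4, n5, n6}.
States satisfying AF (r ∨ ¬t): {n0, n1, n2, n4, n5, n6}.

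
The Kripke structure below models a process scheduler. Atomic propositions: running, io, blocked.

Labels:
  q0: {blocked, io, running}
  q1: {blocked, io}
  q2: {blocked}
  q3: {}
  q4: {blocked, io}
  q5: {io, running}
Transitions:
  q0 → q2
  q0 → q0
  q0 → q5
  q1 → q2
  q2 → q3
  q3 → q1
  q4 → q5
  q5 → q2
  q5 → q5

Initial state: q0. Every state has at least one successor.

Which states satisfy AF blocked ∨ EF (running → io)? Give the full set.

{q0, q1, q2, q3, q4, q5}

States satisfying blocked: {q0, q1, q2, q4}.
States satisfying AF blocked: {q0, q1, q2, q3, q4}.
States satisfying running → io: {q0, q1, q2, q3, q4, q5}.
States satisfying EF (running → io): {q0, q1, q2, q3, q4, q5}.
States satisfying AF blocked ∨ EF (running → io): {q0, q1, q2, q3, q4, q5}.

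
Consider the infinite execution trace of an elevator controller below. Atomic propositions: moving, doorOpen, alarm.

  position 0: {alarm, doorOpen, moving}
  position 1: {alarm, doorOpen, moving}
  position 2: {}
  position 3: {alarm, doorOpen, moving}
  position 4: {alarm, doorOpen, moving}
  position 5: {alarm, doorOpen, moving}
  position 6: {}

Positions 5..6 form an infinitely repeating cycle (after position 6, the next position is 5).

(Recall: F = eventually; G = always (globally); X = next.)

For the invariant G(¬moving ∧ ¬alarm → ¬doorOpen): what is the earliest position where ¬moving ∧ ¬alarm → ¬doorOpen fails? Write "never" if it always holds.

¬moving ∧ ¬alarm → ¬doorOpen holds at every position 0..6, and those are all the positions the trace ever visits, so the invariant G(¬moving ∧ ¬alarm → ¬doorOpen) is never violated.

never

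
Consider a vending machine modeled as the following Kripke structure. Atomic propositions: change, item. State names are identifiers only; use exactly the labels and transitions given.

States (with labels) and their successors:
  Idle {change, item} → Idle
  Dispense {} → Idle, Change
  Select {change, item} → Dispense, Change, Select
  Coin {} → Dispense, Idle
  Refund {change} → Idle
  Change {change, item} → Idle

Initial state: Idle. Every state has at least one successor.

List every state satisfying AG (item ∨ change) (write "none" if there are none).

{Idle, Refund, Change}

States satisfying item ∨ change: {Idle, Select, Refund, Change}.
States satisfying AG (item ∨ change): {Idle, Refund, Change}.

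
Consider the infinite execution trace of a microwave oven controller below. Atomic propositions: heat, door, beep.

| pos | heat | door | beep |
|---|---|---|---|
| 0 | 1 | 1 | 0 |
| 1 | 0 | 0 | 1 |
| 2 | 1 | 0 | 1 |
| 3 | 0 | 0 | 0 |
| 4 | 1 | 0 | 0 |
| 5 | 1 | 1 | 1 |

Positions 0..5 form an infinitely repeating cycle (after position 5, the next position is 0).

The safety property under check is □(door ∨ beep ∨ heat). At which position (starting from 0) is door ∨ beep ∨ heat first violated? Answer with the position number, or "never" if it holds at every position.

Check door ∨ beep ∨ heat at each position in order: 0 ✓, 1 ✓, 2 ✓.
At position 3 the labels are {}, so door ∨ beep ∨ heat is false there. This is the first violation.

3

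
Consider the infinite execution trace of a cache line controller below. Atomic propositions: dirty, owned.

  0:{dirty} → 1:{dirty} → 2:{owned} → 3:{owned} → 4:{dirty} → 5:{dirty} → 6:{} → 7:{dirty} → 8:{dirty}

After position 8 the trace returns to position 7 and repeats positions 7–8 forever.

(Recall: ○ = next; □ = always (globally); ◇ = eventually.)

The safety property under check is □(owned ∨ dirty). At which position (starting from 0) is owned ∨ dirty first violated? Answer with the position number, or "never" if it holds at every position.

6

Check owned ∨ dirty at each position in order: 0 ✓, 1 ✓, 2 ✓, 3 ✓, 4 ✓, 5 ✓.
At position 6 the labels are {}, so owned ∨ dirty is false there. This is the first violation.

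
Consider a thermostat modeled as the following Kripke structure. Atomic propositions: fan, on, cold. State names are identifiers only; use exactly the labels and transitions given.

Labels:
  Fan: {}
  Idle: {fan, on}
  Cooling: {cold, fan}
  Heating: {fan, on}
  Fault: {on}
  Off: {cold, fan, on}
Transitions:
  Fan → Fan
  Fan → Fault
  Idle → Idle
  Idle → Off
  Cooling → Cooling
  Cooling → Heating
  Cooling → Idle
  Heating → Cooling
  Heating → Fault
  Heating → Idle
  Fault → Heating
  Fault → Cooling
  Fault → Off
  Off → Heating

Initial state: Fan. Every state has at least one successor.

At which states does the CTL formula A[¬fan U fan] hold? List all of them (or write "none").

{Idle, Cooling, Heating, Fault, Off}

States satisfying ¬fan: {Fan, Fault}.
States satisfying fan: {Idle, Cooling, Heating, Off}.
States satisfying A[¬fan U fan]: {Idle, Cooling, Heating, Fault, Off}.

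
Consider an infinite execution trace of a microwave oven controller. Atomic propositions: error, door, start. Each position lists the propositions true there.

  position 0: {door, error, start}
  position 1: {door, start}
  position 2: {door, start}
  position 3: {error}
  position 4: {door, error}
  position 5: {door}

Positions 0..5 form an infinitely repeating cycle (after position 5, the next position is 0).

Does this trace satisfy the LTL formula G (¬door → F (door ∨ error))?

Holds

¬door → F (door ∨ error) holds at every position 0..5, and those are all positions ever visited, so G (¬door → F (door ∨ error)) holds.
Positions where ¬door holds: 3.
Check F (door ∨ error) at each: 3→ok.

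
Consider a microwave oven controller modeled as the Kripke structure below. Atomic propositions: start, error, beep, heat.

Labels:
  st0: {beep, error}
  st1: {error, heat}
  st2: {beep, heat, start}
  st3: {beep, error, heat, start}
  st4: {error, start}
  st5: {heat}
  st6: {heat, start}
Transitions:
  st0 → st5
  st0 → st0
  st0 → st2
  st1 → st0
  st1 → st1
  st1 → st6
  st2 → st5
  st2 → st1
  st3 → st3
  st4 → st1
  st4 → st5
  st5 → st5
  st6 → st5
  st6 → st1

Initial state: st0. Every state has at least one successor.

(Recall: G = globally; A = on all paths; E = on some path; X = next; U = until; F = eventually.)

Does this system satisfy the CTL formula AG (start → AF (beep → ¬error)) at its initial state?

States satisfying start → AF (beep → ¬error): {st0, st1, st2, st4, st5, st6}.
States satisfying AG (start → AF (beep → ¬error)): {st0, st1, st2, st4, st5, st6}.
Every state reachable from st0 satisfies start → AF (beep → ¬error).
st0 ∈ Sat(AG (start → AF (beep → ¬error))).

Holds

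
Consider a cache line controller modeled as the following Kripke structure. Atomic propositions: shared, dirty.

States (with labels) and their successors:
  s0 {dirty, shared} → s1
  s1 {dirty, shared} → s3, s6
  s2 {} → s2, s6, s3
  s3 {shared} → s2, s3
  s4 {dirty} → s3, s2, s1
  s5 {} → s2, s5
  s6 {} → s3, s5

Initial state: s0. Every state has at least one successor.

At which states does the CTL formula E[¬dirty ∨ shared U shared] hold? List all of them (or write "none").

States satisfying ¬dirty ∨ shared: {s0, s1, s2, s3, s5, s6}.
States satisfying shared: {s0, s1, s3}.
States satisfying E[¬dirty ∨ shared U shared]: {s0, s1, s2, s3, s5, s6}.

{s0, s1, s2, s3, s5, s6}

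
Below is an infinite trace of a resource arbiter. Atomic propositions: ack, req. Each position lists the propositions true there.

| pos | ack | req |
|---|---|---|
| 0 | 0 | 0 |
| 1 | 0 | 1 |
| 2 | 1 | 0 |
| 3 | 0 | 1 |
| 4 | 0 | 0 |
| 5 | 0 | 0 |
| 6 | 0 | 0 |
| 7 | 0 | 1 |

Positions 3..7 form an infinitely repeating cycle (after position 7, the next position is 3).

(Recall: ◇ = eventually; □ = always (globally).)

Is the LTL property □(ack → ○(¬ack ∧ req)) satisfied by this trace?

Holds

ack → ○(¬ack ∧ req) holds at every position 0..7, and those are all positions ever visited, so □(ack → ○(¬ack ∧ req)) holds.
Positions where ack holds: 2.
Check ○(¬ack ∧ req) at each: 2→ok.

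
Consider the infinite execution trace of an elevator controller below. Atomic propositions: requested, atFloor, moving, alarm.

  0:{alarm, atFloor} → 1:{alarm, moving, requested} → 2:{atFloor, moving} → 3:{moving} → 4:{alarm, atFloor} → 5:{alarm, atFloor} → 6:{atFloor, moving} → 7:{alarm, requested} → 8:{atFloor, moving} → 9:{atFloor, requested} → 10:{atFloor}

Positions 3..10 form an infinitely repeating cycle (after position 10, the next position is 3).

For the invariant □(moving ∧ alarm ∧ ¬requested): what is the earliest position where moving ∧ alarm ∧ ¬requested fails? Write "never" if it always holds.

At position 0 the labels are {alarm, atFloor}, so moving ∧ alarm ∧ ¬requested is false there. This is the first violation.

0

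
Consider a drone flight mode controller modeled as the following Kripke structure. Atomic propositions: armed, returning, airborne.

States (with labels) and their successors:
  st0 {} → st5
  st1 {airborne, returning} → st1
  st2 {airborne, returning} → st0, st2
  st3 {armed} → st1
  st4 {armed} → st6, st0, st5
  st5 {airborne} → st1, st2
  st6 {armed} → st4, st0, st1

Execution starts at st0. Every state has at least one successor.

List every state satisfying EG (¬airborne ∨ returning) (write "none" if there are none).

{st1, st2, st3, st4, st6}

States satisfying ¬airborne ∨ returning: {st0, st1, st2, st3, st4, st6}.
States satisfying EG (¬airborne ∨ returning): {st1, st2, st3, st4, st6}.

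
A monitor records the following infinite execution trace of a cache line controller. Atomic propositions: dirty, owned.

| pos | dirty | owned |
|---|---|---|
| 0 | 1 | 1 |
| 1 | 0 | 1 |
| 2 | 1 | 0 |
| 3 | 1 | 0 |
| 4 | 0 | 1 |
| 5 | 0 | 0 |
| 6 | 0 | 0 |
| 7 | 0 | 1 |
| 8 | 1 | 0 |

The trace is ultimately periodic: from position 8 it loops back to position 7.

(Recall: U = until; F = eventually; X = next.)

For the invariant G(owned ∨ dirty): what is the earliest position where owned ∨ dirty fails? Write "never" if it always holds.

Check owned ∨ dirty at each position in order: 0 ✓, 1 ✓, 2 ✓, 3 ✓, 4 ✓.
At position 5 the labels are {}, so owned ∨ dirty is false there. This is the first violation.

5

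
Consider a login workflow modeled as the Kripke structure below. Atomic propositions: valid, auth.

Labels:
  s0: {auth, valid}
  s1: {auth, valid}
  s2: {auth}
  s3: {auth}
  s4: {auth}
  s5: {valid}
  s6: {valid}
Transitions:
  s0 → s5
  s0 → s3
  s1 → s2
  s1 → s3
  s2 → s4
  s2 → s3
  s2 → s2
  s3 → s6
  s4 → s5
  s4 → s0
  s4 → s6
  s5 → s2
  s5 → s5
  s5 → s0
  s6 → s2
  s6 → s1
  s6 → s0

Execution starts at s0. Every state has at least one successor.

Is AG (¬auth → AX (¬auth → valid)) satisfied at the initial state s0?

States satisfying ¬auth → AX (¬auth → valid): {s0, s1, s2, s3, s4, s5, s6}.
States satisfying AG (¬auth → AX (¬auth → valid)): {s0, s1, s2, s3, s4, s5, s6}.
Every state reachable from s0 satisfies ¬auth → AX (¬auth → valid).
s0 ∈ Sat(AG (¬auth → AX (¬auth → valid))).

Satisfied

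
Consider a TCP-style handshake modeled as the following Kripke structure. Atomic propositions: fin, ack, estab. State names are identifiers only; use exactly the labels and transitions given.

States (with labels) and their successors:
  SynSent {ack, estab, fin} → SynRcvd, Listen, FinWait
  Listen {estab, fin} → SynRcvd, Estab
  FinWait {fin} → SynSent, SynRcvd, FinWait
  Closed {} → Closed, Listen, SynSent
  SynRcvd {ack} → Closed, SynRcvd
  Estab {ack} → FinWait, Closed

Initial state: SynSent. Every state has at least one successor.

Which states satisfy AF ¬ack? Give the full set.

States satisfying ¬ack: {Listen, FinWait, Closed}.
States satisfying AF ¬ack: {Listen, FinWait, Closed, Estab}.

{Listen, FinWait, Closed, Estab}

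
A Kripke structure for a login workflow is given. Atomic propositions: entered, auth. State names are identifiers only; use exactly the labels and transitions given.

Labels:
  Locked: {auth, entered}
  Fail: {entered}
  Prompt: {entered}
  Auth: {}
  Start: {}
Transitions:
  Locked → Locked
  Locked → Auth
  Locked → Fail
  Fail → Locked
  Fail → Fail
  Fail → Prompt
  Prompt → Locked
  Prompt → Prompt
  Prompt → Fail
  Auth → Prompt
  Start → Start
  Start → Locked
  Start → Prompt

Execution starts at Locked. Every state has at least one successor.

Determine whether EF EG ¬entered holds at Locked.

States satisfying EG ¬entered: {Start}.
States satisfying EF EG ¬entered: {Start}.
No suitable path/successor from Locked witnesses the formula.
Locked ∉ Sat(EF EG ¬entered).

Violated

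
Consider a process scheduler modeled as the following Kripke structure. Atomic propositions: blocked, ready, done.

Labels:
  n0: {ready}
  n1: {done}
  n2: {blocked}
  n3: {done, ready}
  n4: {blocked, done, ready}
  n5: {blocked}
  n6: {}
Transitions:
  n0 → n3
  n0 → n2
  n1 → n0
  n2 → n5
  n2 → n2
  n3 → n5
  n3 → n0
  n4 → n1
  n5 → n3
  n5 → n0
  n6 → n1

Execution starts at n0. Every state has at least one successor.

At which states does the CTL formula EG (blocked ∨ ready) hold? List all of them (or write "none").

{n0, n2, n3, n5}

States satisfying blocked ∨ ready: {n0, n2, n3, n4, n5}.
States satisfying EG (blocked ∨ ready): {n0, n2, n3, n5}.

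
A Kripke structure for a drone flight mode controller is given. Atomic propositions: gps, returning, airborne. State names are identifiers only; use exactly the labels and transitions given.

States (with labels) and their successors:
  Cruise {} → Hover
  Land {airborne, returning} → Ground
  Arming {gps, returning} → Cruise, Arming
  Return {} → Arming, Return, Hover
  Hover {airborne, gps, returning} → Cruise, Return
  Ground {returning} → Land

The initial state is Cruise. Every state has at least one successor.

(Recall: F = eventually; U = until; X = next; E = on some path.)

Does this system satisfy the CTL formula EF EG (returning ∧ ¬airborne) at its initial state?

States satisfying EG (returning ∧ ¬airborne): {Arming}.
States satisfying EF EG (returning ∧ ¬airborne): {Cruise, Arming, Return, Hover}.
Some path from Cruise reaches a state where EG (returning ∧ ¬airborne) holds.
Cruise ∈ Sat(EF EG (returning ∧ ¬airborne)).

Yes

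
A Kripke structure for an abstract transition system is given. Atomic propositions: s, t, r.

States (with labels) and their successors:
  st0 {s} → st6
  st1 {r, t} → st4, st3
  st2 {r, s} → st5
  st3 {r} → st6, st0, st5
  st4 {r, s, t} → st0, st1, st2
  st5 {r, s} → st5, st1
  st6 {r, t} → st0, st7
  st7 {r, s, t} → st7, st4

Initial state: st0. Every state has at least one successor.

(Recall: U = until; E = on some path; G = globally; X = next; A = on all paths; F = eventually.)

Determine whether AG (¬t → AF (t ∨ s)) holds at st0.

States satisfying ¬t → AF (t ∨ s): {st0, st1, st2, st3, st4, st5, st6, st7}.
States satisfying AG (¬t → AF (t ∨ s)): {st0, st1, st2, st3, st4, st5, st6, st7}.
Every state reachable from st0 satisfies ¬t → AF (t ∨ s).
st0 ∈ Sat(AG (¬t → AF (t ∨ s))).

Yes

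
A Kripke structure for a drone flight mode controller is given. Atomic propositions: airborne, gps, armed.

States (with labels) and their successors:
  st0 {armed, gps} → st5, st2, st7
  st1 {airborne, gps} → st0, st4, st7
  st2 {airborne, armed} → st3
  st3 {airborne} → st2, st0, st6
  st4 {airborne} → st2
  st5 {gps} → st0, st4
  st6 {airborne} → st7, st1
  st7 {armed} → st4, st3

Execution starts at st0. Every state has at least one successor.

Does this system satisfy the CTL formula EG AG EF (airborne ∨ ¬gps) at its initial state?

States satisfying AG EF (airborne ∨ ¬gps): {st0, st1, st2, st3, st4, st5, st6, st7}.
States satisfying EG AG EF (airborne ∨ ¬gps): {st0, st1, st2, st3, st4, st5, st6, st7}.
st0 ∈ Sat(EG AG EF (airborne ∨ ¬gps)).

Satisfied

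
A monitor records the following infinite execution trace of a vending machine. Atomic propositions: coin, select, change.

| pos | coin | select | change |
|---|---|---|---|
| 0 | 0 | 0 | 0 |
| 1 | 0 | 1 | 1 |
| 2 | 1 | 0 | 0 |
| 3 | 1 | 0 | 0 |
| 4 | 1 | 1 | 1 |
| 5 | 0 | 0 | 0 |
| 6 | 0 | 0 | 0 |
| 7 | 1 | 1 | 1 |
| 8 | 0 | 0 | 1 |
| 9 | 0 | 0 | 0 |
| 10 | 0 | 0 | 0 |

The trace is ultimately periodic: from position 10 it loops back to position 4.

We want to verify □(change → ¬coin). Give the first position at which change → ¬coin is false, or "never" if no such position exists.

4

Check change → ¬coin at each position in order: 0 ✓, 1 ✓, 2 ✓, 3 ✓.
At position 4 the labels are {change, coin, select}, so change → ¬coin is false there. This is the first violation.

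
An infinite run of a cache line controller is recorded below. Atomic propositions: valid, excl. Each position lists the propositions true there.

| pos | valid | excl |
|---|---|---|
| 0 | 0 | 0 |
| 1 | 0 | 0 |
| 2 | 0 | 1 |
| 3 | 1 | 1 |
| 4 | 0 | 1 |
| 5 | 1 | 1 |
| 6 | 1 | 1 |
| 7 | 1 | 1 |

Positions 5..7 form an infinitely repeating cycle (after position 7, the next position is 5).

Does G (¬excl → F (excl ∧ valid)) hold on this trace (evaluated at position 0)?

¬excl → F (excl ∧ valid) holds at every position 0..7, and those are all positions ever visited, so G (¬excl → F (excl ∧ valid)) holds.
Positions where ¬excl holds: 0, 1.
Check F (excl ∧ valid) at each: 0→ok, 1→ok.

Holds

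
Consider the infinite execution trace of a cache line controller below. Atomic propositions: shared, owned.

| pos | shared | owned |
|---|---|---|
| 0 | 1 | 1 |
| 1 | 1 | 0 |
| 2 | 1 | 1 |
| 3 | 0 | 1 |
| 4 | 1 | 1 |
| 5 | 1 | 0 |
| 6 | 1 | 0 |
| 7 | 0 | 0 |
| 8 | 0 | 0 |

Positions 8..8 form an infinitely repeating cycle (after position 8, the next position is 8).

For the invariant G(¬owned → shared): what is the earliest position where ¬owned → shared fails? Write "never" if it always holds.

7

Check ¬owned → shared at each position in order: 0 ✓, 1 ✓, 2 ✓, 3 ✓, 4 ✓, 5 ✓, 6 ✓.
At position 7 the labels are {}, so ¬owned → shared is false there. This is the first violation.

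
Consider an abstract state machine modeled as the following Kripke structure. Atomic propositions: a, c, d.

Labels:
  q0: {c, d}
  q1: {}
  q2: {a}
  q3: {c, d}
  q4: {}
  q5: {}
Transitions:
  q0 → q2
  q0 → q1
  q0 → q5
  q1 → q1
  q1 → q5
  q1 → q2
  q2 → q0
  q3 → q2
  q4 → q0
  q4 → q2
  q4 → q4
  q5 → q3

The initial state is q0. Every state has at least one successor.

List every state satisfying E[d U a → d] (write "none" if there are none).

States satisfying d: {q0, q3}.
States satisfying a → d: {q0, q1, q3, q4, q5}.
States satisfying E[d U a → d]: {q0, q1, q3, q4, q5}.

{q0, q1, q3, q4, q5}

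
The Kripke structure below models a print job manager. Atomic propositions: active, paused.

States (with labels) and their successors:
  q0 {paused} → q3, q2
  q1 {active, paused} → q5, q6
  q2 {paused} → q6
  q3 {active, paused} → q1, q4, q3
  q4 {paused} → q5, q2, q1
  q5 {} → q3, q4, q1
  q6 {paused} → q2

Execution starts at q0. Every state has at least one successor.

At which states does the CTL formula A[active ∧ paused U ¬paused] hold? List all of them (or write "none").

States satisfying active ∧ paused: {q1, q3}.
States satisfying ¬paused: {q5}.
States satisfying A[active ∧ paused U ¬paused]: {q5}.

{q5}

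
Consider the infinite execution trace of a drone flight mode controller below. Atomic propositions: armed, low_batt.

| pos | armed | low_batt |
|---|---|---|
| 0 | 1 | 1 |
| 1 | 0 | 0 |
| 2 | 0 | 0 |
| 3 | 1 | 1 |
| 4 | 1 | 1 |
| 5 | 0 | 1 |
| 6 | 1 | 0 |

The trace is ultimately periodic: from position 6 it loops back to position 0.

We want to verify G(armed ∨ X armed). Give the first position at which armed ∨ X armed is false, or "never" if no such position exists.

1

Check armed ∨ X armed at each position in order: 0 ✓.
At position 1 the labels are {} and the next position 2 has {}, so armed ∨ X armed is false there. This is the first violation.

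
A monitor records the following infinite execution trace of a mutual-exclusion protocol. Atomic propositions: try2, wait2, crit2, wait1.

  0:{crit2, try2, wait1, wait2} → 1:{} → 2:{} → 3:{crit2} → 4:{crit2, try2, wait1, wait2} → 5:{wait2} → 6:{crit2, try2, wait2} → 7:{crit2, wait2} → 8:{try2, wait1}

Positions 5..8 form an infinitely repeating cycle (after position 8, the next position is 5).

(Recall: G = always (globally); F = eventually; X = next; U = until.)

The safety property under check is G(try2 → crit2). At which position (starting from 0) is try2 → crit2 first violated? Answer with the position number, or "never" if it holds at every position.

8

Check try2 → crit2 at each position in order: 0 ✓, 1 ✓, 2 ✓, 3 ✓, 4 ✓, 5 ✓, 6 ✓, 7 ✓.
At position 8 the labels are {try2, wait1}, so try2 → crit2 is false there. This is the first violation.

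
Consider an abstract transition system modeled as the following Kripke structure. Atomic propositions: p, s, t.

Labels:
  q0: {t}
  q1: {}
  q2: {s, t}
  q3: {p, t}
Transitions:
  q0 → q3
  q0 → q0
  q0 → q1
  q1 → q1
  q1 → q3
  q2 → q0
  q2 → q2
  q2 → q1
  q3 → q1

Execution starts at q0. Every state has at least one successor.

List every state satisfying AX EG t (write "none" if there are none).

none

States satisfying EG t: {q0, q2}.
States satisfying AX EG t: ∅.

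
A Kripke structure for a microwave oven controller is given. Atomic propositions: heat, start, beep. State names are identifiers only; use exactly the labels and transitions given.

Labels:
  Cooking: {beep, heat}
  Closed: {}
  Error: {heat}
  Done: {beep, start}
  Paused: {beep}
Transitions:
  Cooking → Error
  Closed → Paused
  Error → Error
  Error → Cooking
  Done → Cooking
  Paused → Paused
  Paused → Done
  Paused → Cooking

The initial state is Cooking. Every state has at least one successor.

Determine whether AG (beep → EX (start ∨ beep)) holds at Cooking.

States satisfying beep → EX (start ∨ beep): {Closed, Error, Done, Paused}.
States satisfying AG (beep → EX (start ∨ beep)): ∅.
Cooking is reachable from Cooking and violates beep → EX (start ∨ beep), so AG fails at Cooking.
Cooking ∉ Sat(AG (beep → EX (start ∨ beep))).

Violated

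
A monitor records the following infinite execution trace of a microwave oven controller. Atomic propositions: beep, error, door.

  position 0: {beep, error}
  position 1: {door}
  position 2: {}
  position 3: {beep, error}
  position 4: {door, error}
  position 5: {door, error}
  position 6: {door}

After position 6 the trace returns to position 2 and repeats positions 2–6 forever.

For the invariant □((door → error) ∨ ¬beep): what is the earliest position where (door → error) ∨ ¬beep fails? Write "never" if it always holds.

never

(door → error) ∨ ¬beep holds at every position 0..6, and those are all the positions the trace ever visits, so the invariant □((door → error) ∨ ¬beep) is never violated.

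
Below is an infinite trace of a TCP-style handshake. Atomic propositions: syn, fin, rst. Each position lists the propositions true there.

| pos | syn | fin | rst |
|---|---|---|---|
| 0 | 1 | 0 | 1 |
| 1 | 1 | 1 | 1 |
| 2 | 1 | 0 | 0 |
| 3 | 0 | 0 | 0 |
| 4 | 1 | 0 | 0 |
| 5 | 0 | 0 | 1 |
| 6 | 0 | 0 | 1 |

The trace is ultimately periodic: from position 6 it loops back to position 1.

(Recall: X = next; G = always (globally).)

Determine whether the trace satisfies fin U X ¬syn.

Walking from position 0: at position 0, X ¬syn has not yet held and fin fails, so fin U X ¬syn is false.

No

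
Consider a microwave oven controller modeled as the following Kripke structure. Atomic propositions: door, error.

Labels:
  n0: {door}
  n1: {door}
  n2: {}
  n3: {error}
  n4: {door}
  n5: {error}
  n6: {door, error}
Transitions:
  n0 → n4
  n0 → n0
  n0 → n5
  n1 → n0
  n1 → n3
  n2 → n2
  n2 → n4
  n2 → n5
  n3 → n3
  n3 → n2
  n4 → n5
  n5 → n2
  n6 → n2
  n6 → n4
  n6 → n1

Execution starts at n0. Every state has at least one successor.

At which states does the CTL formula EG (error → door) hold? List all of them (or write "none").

States satisfying error → door: {n0, n1, n2, n4, n6}.
States satisfying EG (error → door): {n0, n1, n2, n6}.

{n0, n1, n2, n6}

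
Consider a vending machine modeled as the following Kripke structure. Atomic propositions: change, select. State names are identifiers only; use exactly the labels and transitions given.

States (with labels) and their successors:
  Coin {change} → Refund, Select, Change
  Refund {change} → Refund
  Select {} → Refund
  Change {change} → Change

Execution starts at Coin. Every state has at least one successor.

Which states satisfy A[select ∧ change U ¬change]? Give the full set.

States satisfying select ∧ change: ∅.
States satisfying ¬change: {Select}.
States satisfying A[select ∧ change U ¬change]: {Select}.

{Select}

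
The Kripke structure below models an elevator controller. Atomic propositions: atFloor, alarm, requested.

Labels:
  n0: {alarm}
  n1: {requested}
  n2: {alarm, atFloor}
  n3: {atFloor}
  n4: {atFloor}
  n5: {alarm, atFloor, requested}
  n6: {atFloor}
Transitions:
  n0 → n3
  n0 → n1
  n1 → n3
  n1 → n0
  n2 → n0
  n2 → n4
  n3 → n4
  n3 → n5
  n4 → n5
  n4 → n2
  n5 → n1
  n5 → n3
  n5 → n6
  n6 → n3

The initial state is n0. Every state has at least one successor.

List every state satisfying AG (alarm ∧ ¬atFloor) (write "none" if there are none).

none

States satisfying alarm ∧ ¬atFloor: {n0}.
States satisfying AG (alarm ∧ ¬atFloor): ∅.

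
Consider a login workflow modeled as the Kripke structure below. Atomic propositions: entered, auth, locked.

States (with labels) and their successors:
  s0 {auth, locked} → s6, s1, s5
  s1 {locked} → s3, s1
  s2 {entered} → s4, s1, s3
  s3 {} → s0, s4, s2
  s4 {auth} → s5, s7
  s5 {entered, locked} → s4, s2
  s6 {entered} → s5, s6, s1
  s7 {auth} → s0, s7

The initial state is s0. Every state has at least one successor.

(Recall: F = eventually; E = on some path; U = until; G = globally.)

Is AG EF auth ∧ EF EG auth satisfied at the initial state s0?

States satisfying EF auth: {s0, s1, s2, s3, s4, s5, s6, s7}.
States satisfying AG EF auth: {s0, s1, s2, s3, s4, s5, s6, s7}.
States satisfying EG auth: {s4, s7}.
States satisfying EF EG auth: {s0, s1, s2, s3, s4, s5, s6, s7}.
States satisfying AG EF auth ∧ EF EG auth: {s0, s1, s2, s3, s4, s5, s6, s7}.
s0 ∈ Sat(AG EF auth ∧ EF EG auth).

Yes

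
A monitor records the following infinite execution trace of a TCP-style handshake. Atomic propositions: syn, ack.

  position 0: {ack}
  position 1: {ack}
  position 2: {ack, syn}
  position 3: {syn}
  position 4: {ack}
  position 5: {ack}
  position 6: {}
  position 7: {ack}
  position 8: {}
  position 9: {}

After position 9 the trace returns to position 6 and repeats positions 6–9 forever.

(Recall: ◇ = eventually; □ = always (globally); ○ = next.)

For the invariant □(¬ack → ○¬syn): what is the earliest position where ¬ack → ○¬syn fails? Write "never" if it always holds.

never

¬ack → ○¬syn holds at every position 0..9, and those are all the positions the trace ever visits, so the invariant □(¬ack → ○¬syn) is never violated.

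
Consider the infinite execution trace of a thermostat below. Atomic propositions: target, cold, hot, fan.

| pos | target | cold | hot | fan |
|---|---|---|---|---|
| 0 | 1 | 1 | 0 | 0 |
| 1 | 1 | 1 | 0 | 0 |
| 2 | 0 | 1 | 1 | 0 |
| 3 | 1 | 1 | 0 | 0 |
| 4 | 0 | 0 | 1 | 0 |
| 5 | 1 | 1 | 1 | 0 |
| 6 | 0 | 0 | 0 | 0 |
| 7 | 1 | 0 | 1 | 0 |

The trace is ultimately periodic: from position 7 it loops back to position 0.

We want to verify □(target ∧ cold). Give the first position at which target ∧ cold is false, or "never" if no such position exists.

Check target ∧ cold at each position in order: 0 ✓, 1 ✓.
At position 2 the labels are {cold, hot}, so target ∧ cold is false there. This is the first violation.

2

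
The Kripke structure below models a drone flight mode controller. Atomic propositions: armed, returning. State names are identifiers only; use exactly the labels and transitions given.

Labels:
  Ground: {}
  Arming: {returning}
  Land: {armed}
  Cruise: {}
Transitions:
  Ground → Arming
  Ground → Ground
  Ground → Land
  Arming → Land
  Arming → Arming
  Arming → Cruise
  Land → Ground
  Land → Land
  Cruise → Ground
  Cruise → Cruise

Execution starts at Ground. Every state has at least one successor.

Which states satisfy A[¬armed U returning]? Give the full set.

{Arming}

States satisfying ¬armed: {Ground, Arming, Cruise}.
States satisfying returning: {Arming}.
States satisfying A[¬armed U returning]: {Arming}.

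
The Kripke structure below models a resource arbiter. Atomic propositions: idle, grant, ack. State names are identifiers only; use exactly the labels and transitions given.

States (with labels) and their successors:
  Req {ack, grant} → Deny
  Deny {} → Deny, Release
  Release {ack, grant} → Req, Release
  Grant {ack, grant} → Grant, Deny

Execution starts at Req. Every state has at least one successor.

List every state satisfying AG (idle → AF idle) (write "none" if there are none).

{Req, Deny, Release, Grant}

States satisfying idle → AF idle: {Req, Deny, Release, Grant}.
States satisfying AG (idle → AF idle): {Req, Deny, Release, Grant}.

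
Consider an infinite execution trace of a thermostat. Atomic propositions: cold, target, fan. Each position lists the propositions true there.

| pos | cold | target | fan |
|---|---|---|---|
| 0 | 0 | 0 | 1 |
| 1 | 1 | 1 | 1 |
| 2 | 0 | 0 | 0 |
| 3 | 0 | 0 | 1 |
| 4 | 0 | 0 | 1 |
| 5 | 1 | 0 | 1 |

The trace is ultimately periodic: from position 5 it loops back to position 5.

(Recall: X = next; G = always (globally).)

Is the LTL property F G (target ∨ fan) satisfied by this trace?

G (target ∨ fan) holds at position 3, which is reachable from 0, so F G (target ∨ fan) holds.

Satisfied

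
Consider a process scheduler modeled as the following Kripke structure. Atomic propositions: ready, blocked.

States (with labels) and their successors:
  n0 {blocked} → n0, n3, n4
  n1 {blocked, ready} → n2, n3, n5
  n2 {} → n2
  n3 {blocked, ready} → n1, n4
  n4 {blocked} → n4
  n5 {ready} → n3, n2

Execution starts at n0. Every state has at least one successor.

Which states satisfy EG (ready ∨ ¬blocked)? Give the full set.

States satisfying ready ∨ ¬blocked: {n1, n2, n3, n5}.
States satisfying EG (ready ∨ ¬blocked): {n1, n2, n3, n5}.

{n1, n2, n3, n5}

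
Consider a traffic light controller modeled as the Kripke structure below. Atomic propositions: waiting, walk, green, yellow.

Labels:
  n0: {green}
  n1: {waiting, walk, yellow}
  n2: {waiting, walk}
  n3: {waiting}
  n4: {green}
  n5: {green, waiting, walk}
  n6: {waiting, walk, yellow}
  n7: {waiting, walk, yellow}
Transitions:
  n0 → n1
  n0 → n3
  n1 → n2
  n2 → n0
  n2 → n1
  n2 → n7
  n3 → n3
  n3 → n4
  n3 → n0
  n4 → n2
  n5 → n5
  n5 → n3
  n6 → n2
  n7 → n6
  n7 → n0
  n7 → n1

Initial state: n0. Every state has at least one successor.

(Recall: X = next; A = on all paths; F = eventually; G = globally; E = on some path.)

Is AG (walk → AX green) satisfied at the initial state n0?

No

States satisfying walk → AX green: {n0, n3, n4}.
States satisfying AG (walk → AX green): ∅.
n1 is reachable from n0 and violates walk → AX green, so AG fails at n0.
n0 ∉ Sat(AG (walk → AX green)).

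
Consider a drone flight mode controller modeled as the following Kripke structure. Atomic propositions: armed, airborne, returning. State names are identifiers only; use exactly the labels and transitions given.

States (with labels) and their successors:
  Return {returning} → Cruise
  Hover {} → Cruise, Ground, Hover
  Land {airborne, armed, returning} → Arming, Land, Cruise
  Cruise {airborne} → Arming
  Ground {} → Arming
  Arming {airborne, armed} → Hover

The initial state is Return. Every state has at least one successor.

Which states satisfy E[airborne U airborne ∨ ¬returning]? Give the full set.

{Hover, Land, Cruise, Ground, Arming}

States satisfying airborne: {Land, Cruise, Arming}.
States satisfying airborne ∨ ¬returning: {Hover, Land, Cruise, Ground, Arming}.
States satisfying E[airborne U airborne ∨ ¬returning]: {Hover, Land, Cruise, Ground, Arming}.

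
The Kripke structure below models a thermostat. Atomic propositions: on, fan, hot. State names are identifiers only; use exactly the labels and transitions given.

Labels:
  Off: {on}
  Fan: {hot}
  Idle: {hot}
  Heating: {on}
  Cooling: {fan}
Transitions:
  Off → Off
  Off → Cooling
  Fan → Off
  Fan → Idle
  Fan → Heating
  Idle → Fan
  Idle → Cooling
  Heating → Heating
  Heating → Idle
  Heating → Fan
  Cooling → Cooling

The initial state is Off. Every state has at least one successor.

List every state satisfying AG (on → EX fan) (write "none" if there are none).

States satisfying on → EX fan: {Off, Fan, Idle, Cooling}.
States satisfying AG (on → EX fan): {Off, Cooling}.

{Off, Cooling}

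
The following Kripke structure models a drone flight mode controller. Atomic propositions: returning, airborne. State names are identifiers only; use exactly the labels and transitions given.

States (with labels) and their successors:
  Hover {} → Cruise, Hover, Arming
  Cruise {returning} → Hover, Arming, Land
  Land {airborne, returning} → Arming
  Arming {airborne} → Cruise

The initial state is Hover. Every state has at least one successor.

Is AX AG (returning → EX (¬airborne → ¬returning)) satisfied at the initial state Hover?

Holds

States satisfying AG (returning → EX (¬airborne → ¬returning)): {Hover, Cruise, Land, Arming}.
States satisfying AX AG (returning → EX (¬airborne → ¬returning)): {Hover, Cruise, Land, Arming}.
Hover ∈ Sat(AX AG (returning → EX (¬airborne → ¬returning))).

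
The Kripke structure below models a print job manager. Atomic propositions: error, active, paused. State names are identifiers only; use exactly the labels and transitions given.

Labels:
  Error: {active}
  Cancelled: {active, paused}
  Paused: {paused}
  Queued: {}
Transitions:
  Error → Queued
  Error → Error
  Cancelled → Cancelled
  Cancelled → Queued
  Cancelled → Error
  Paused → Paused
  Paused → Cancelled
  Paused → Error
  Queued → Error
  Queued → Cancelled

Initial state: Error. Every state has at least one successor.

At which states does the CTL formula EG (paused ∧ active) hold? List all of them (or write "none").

{Cancelled}

States satisfying paused ∧ active: {Cancelled}.
States satisfying EG (paused ∧ active): {Cancelled}.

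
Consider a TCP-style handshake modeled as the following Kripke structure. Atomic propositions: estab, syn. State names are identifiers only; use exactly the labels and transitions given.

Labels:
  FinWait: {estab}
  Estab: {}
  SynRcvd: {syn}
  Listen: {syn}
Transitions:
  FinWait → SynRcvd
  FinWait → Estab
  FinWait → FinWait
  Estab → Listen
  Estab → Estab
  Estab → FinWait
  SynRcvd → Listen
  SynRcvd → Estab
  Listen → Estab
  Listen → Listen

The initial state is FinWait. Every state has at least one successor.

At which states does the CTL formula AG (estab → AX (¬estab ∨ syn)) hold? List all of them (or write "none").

none

States satisfying estab → AX (¬estab ∨ syn): {Estab, SynRcvd, Listen}.
States satisfying AG (estab → AX (¬estab ∨ syn)): ∅.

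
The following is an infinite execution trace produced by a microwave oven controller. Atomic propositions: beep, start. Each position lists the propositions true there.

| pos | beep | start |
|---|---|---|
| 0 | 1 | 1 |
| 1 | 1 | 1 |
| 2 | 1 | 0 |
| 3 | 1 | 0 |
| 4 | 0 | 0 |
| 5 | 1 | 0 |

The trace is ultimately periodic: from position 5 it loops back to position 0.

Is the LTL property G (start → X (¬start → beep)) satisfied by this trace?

Holds

start → X (¬start → beep) holds at every position 0..5, and those are all positions ever visited, so G (start → X (¬start → beep)) holds.
Positions where start holds: 0, 1.
Check X (¬start → beep) at each: 0→ok, 1→ok.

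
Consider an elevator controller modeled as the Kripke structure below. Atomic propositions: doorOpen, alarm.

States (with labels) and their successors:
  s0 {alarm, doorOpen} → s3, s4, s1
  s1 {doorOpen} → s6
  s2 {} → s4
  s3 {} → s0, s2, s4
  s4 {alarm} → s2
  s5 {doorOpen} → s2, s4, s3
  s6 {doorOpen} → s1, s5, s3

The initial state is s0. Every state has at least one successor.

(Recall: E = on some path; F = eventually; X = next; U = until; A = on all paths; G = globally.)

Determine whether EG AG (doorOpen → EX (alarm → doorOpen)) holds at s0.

States satisfying AG (doorOpen → EX (alarm → doorOpen)): {s0, s1, s2, s3, s4, s5, s6}.
States satisfying EG AG (doorOpen → EX (alarm → doorOpen)): {s0, s1, s2, s3, s4, s5, s6}.
s0 ∈ Sat(EG AG (doorOpen → EX (alarm → doorOpen))).

Satisfied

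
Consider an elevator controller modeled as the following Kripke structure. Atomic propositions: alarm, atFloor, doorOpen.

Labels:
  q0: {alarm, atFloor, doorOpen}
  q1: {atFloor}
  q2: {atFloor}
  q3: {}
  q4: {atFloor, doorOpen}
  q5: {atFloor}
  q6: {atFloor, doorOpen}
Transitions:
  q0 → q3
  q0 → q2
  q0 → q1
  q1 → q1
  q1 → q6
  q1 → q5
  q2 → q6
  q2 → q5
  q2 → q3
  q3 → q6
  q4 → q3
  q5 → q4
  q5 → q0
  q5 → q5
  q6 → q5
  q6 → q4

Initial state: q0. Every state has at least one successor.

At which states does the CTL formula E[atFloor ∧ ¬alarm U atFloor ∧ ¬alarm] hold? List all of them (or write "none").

States satisfying atFloor ∧ ¬alarm: {q1, q2, q4, q5, q6}.
States satisfying E[atFloor ∧ ¬alarm U atFloor ∧ ¬alarm]: {q1, q2, q4, q5, q6}.

{q1, q2, q4, q5, q6}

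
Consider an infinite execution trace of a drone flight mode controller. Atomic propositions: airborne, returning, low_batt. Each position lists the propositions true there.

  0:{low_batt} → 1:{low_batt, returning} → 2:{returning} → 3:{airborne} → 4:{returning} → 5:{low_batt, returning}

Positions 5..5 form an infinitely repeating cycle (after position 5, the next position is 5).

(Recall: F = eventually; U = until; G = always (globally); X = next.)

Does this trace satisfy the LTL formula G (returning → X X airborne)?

Violated

returning → X X airborne must hold at every position from 0 onward. It fails at position 2, so G (returning → X X airborne) is false.
Positions where returning holds: 1, 2, 4, 5.
Check X X airborne at each: 1→ok, 2→fails, 4→fails, 5→fails.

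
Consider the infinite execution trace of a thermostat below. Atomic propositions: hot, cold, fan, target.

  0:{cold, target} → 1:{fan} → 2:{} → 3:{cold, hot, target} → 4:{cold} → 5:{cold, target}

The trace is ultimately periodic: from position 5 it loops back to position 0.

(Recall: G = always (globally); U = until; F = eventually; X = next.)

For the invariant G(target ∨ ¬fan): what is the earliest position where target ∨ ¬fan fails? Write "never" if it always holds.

Check target ∨ ¬fan at each position in order: 0 ✓.
At position 1 the labels are {fan}, so target ∨ ¬fan is false there. This is the first violation.

1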